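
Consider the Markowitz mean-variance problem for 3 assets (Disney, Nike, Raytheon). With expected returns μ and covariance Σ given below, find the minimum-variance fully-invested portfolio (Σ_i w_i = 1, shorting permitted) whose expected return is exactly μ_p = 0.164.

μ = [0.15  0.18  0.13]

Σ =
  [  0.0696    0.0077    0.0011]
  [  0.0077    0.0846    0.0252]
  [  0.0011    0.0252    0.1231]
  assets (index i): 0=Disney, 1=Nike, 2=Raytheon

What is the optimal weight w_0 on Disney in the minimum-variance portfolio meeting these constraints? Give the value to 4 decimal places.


u=Σ⁻¹μ = [1.9511  1.7472  0.6809]
v=Σ⁻¹𝟙 = [13.3006  8.7595  6.2114]
a=μᵀu=0.695692  b=𝟙ᵀu=4.379289  c=𝟙ᵀv=28.271547  D=ac−b²=0.490114
λ₁=(c·0.164−b)/D = (28.271547·0.164−4.379289)/0.490114 = 0.524866
λ₂=(a−b·0.164)/D = (0.695692−4.379289·0.164)/0.490114 = -0.045931
w* = 0.524866·u + -0.045931·v:
  w_0 = 0.524866·1.9511 + -0.045931·13.3006 = 0.4132  (Disney)
  w_1 = 0.524866·1.7472 + -0.045931·8.7595 = 0.5147  (Nike)
  w_2 = 0.524866·0.6809 + -0.045931·6.2114 = 0.0721  (Raytheon)
Σw_i=1.0000  μᵀw=0.1640
σ²=wᵀΣw=λ₁·μ_p+λ₂ = 0.524866·0.164 + -0.045931 = 0.040147 ≈ 0.0401

0.4132


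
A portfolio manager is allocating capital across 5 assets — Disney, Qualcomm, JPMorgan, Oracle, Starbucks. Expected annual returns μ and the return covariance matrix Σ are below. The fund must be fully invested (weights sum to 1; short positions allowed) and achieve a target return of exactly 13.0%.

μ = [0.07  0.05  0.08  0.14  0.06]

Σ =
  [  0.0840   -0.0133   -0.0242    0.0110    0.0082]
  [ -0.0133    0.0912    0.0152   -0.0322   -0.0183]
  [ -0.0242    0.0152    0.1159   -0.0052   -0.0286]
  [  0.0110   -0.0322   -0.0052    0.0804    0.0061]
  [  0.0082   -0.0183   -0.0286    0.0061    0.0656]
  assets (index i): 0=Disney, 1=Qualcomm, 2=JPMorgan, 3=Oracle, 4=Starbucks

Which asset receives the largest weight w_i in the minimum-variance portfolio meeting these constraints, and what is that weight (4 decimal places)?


p=Σ⁻¹μ = [0.9816  1.5821  1.1657  2.1994  1.5370]
q=Σ⁻¹𝟙 = [15.1313  21.9500  15.8179  18.3099  24.6694]
a=μᵀp=0.641200  b=𝟙ᵀp=7.465672  c=𝟙ᵀq=95.878491  D=ac−b²=5.741036
λ₁=(c·0.130−b)/D = (95.878491·0.130−7.465672)/5.741036 = 0.870667
λ₂=(a−b·0.130)/D = (0.641200−7.465672·0.130)/5.741036 = -0.057365
w* = 0.870667·p + -0.057365·q:
  w_0 = 0.870667·0.9816 + -0.057365·15.1313 = -0.0134  (Disney)
  w_1 = 0.870667·1.5821 + -0.057365·21.9500 = 0.1183  (Qualcomm)
  w_2 = 0.870667·1.1657 + -0.057365·15.8179 = 0.1075  (JPMorgan)
  w_3 = 0.870667·2.1994 + -0.057365·18.3099 = 0.8646  (Oracle)
  w_4 = 0.870667·1.5370 + -0.057365·24.6694 = -0.0770  (Starbucks)
Σw_i=1.0000  μᵀw=0.1300
σ²=wᵀΣw=λ₁·μ_p+λ₂ = 0.870667·0.130 + -0.057365 = 0.055821 ≈ 0.0558

Oracle (0.8646)


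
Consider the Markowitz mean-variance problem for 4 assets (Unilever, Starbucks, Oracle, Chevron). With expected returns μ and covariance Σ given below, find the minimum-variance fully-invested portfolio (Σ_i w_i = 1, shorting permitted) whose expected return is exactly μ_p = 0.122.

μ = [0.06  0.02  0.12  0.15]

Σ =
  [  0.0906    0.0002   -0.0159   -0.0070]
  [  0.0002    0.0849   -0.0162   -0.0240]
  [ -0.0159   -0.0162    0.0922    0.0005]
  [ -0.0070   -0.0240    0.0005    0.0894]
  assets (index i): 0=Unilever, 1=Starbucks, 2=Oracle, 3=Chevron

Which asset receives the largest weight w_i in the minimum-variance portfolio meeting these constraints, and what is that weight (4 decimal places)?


p=Σ⁻¹μ = [1.1142  1.1365  1.6822  2.0608]
q=Σ⁻¹𝟙 = [15.3228  19.9559  16.8991  17.6482]
a=μᵀp=0.600558  b=𝟙ᵀp=5.993606  c=𝟙ᵀq=69.825971  D=ac−b²=6.011198
λ₁=(c·0.122−b)/D = (69.825971·0.122−5.993606)/6.011198 = 0.420076
λ₂=(a−b·0.122)/D = (0.600558−5.993606·0.122)/6.011198 = -0.021737
w* = 0.420076·p + -0.021737·q:
  w_0 = 0.420076·1.1142 + -0.021737·15.3228 = 0.1350  (Unilever)
  w_1 = 0.420076·1.1365 + -0.021737·19.9559 = 0.0436  (Starbucks)
  w_2 = 0.420076·1.6822 + -0.021737·16.8991 = 0.3393  (Oracle)
  w_3 = 0.420076·2.0608 + -0.021737·17.6482 = 0.4821  (Chevron)
Σw_i=1.0000  μᵀw=0.1220
σ²=wᵀΣw=λ₁·μ_p+λ₂ = 0.420076·0.122 + -0.021737 = 0.029513 ≈ 0.0295

Chevron (0.4821)


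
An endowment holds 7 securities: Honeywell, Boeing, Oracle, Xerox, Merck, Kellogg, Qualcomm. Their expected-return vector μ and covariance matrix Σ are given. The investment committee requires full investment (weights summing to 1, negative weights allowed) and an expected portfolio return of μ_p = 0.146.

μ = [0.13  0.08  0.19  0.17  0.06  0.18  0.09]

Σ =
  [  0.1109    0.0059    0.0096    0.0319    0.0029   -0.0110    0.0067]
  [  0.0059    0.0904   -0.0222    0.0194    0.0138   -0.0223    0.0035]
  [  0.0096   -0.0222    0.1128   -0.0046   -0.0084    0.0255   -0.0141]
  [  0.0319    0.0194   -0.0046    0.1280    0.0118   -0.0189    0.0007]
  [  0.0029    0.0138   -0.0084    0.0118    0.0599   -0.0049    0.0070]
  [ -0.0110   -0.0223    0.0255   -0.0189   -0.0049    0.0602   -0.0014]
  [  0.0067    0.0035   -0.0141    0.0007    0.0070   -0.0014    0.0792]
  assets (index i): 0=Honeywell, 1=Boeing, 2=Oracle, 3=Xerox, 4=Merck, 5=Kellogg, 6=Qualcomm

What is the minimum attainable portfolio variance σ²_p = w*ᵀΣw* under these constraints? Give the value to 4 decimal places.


0.0138

u=Σ⁻¹μ = [0.8405  1.6259  1.3581  1.3987  0.6596  3.6920  1.2298]
v=Σ⁻¹𝟙 = [6.8664  14.5361  8.7381  6.2866  13.4572  22.9001  12.1185]
a=μᵀu=1.549973  b=𝟙ᵀu=10.804616  c=𝟙ᵀv=84.903137  D=ac−b²=14.857847
λ₁=(c·0.146−b)/D = (84.903137·0.146−10.804616)/14.857847 = 0.107098
λ₂=(a−b·0.146)/D = (1.549973−10.804616·0.146)/14.857847 = -0.001851
w* = 0.107098·u + -0.001851·v:
  w_0 = 0.107098·0.8405 + -0.001851·6.8664 = 0.0773  (Honeywell)
  w_1 = 0.107098·1.6259 + -0.001851·14.5361 = 0.1472  (Boeing)
  w_2 = 0.107098·1.3581 + -0.001851·8.7381 = 0.1293  (Oracle)
  w_3 = 0.107098·1.3987 + -0.001851·6.2866 = 0.1382  (Xerox)
  w_4 = 0.107098·0.6596 + -0.001851·13.4572 = 0.0457  (Merck)
  w_5 = 0.107098·3.6920 + -0.001851·22.9001 = 0.3530  (Kellogg)
  w_6 = 0.107098·1.2298 + -0.001851·12.1185 = 0.1093  (Qualcomm)
Σw_i=1.0000  μᵀw=0.1460
σ²=wᵀΣw=λ₁·μ_p+λ₂ = 0.107098·0.146 + -0.001851 = 0.013785 ≈ 0.0138


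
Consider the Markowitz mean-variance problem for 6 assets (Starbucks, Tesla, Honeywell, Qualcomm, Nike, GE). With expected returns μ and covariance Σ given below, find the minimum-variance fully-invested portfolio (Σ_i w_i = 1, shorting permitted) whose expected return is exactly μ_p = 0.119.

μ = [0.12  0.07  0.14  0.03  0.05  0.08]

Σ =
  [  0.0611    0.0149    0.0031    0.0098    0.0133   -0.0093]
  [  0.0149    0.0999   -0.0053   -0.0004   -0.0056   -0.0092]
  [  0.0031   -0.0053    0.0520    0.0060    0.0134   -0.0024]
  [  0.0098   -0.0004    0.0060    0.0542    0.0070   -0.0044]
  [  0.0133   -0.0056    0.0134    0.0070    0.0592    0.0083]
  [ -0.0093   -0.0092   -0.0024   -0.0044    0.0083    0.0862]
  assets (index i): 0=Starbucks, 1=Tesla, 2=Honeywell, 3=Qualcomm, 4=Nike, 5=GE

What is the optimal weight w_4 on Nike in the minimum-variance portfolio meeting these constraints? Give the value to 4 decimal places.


u=Σ⁻¹μ = [1.9292  0.6633  2.7897  0.0531  -0.3490  1.3210]
v=Σ⁻¹𝟙 = [10.8954  11.0994  16.6127  14.8660  7.9547  14.4165]
a=μᵀu=0.758313  b=𝟙ᵀu=6.407217  c=𝟙ᵀv=75.844689  D=ac−b²=16.461563
λ₁=(c·0.119−b)/D = (75.844689·0.119−6.407217)/16.461563 = 0.159055
λ₂=(a−b·0.119)/D = (0.758313−6.407217·0.119)/16.461563 = -0.000252
w* = 0.159055·u + -0.000252·v:
  w_0 = 0.159055·1.9292 + -0.000252·10.8954 = 0.3041  (Starbucks)
  w_1 = 0.159055·0.6633 + -0.000252·11.0994 = 0.1027  (Tesla)
  w_2 = 0.159055·2.7897 + -0.000252·16.6127 = 0.4395  (Honeywell)
  w_3 = 0.159055·0.0531 + -0.000252·14.8660 = 0.0047  (Qualcomm)
  w_4 = 0.159055·-0.3490 + -0.000252·7.9547 = -0.0575  (Nike)
  w_5 = 0.159055·1.3210 + -0.000252·14.4165 = 0.2065  (GE)
Σw_i=1.0000  μᵀw=0.1190
σ²=wᵀΣw=λ₁·μ_p+λ₂ = 0.159055·0.119 + -0.000252 = 0.018676 ≈ 0.0187

-0.0575


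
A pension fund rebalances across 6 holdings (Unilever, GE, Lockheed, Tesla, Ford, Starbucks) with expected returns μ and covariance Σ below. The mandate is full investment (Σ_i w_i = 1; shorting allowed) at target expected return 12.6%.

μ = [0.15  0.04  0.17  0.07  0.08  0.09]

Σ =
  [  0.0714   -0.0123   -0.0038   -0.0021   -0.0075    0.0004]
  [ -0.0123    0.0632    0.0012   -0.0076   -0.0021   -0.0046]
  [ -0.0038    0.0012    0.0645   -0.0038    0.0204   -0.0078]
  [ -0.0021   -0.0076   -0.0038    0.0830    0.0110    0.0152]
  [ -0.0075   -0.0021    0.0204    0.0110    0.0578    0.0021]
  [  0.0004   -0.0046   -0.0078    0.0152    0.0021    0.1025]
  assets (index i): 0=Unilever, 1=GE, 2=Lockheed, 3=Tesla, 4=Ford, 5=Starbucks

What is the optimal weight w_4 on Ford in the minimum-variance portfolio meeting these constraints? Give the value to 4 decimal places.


0.0485

x=Σ⁻¹μ = [2.5490  1.2756  2.7493  0.8916  0.5852  0.9904]
y=Σ⁻¹𝟙 = [20.2246  22.0460  13.9690  11.6851  13.2189  9.7259]
a=μᵀx=1.099122  b=𝟙ᵀx=9.041056  c=𝟙ᵀy=90.869471  D=ac−b²=18.135904
λ₁=(c·0.126−b)/D = (90.869471·0.126−9.041056)/18.135904 = 0.132803
λ₂=(a−b·0.126)/D = (1.099122−9.041056·0.126)/18.135904 = -0.002208
w* = 0.132803·x + -0.002208·y:
  w_0 = 0.132803·2.5490 + -0.002208·20.2246 = 0.2939  (Unilever)
  w_1 = 0.132803·1.2756 + -0.002208·22.0460 = 0.1207  (GE)
  w_2 = 0.132803·2.7493 + -0.002208·13.9690 = 0.3343  (Lockheed)
  w_3 = 0.132803·0.8916 + -0.002208·11.6851 = 0.0926  (Tesla)
  w_4 = 0.132803·0.5852 + -0.002208·13.2189 = 0.0485  (Ford)
  w_5 = 0.132803·0.9904 + -0.002208·9.7259 = 0.1100  (Starbucks)
Σw_i=1.0000  μᵀw=0.1260
σ²=wᵀΣw=λ₁·μ_p+λ₂ = 0.132803·0.126 + -0.002208 = 0.014525 ≈ 0.0145


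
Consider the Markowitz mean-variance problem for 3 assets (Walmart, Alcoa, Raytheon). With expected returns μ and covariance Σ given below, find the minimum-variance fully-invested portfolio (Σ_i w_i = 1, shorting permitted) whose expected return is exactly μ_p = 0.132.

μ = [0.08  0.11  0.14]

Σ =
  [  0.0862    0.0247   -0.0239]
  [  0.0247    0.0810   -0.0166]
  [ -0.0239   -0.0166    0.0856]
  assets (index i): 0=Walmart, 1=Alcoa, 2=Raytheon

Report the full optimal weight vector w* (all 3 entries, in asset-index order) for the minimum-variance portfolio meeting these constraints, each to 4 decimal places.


-0.0687  0.4041  0.6646

g=Σ⁻¹μ = [1.1259  1.4728  2.2355]
h=Σ⁻¹𝟙 = [13.0625  11.9801  17.6526]
a=μᵀg=0.565049  b=𝟙ᵀg=4.834180  c=𝟙ᵀh=42.695246  D=ac−b²=0.755590
λ₁=(c·0.132−b)/D = (42.695246·0.132−4.834180)/0.755590 = 1.060882
λ₂=(a−b·0.132)/D = (0.565049−4.834180·0.132)/0.755590 = -0.096697
w* = 1.060882·g + -0.096697·h:
  w_0 = 1.060882·1.1259 + -0.096697·13.0625 = -0.0687  (Walmart)
  w_1 = 1.060882·1.4728 + -0.096697·11.9801 = 0.4041  (Alcoa)
  w_2 = 1.060882·2.2355 + -0.096697·17.6526 = 0.6646  (Raytheon)
Σw_i=1.0000  μᵀw=0.1320
σ²=wᵀΣw=λ₁·μ_p+λ₂ = 1.060882·0.132 + -0.096697 = 0.043340 ≈ 0.0433


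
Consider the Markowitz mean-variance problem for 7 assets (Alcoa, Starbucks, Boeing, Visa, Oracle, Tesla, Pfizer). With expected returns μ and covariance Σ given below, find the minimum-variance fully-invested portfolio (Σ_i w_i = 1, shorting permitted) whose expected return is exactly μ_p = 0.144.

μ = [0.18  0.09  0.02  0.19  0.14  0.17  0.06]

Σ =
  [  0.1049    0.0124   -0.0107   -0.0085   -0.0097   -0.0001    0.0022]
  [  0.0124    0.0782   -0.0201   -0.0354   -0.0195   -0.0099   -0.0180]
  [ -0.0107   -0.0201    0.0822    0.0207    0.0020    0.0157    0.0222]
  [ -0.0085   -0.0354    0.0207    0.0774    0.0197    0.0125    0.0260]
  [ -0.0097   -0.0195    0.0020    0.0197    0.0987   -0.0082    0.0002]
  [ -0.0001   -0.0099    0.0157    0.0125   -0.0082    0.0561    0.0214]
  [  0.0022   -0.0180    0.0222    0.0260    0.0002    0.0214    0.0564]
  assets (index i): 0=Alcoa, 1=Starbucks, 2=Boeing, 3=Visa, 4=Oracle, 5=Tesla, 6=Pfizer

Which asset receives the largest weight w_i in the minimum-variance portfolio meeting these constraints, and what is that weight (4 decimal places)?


g=Σ⁻¹μ = [1.8066  3.0462  -0.0891  3.3361  1.8215  3.4433  -0.8503]
h=Σ⁻¹𝟙 = [9.6391  28.5086  10.8546  14.6767  14.7925  15.0452  9.6534]
a=μᵀg=2.020784  b=𝟙ᵀg=12.514327  c=𝟙ᵀh=103.170227  D=ac−b²=51.876375
λ₁=(c·0.144−b)/D = (103.170227·0.144−12.514327)/51.876375 = 0.045149
λ₂=(a−b·0.144)/D = (2.020784−12.514327·0.144)/51.876375 = 0.004216
w* = 0.045149·g + 0.004216·h:
  w_0 = 0.045149·1.8066 + 0.004216·9.6391 = 0.1222  (Alcoa)
  w_1 = 0.045149·3.0462 + 0.004216·28.5086 = 0.2577  (Starbucks)
  w_2 = 0.045149·-0.0891 + 0.004216·10.8546 = 0.0417  (Boeing)
  w_3 = 0.045149·3.3361 + 0.004216·14.6767 = 0.2125  (Visa)
  w_4 = 0.045149·1.8215 + 0.004216·14.7925 = 0.1446  (Oracle)
  w_5 = 0.045149·3.4433 + 0.004216·15.0452 = 0.2189  (Tesla)
  w_6 = 0.045149·-0.8503 + 0.004216·9.6534 = 0.0023  (Pfizer)
Σw_i=1.0000  μᵀw=0.1440
σ²=wᵀΣw=λ₁·μ_p+λ₂ = 0.045149·0.144 + 0.004216 = 0.010718 ≈ 0.0107

Starbucks (0.2577)


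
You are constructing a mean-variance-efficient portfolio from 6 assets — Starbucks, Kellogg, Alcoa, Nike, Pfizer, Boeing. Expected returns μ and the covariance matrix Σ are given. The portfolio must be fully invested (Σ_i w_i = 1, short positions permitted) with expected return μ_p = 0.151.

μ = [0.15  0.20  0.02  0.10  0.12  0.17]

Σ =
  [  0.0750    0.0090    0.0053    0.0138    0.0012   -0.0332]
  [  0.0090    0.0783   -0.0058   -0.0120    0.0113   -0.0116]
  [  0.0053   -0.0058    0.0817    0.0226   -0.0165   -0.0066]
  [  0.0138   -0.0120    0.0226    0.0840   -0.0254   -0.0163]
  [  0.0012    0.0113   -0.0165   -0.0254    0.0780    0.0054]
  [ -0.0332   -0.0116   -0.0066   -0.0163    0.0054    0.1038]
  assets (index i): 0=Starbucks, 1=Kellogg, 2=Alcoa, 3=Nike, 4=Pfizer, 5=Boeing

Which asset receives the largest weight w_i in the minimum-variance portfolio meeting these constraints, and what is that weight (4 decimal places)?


Boeing (0.2436)

u=Σ⁻¹μ = [2.5619  2.8289  0.2508  2.1956  1.6462  3.0484]
v=Σ⁻¹𝟙 = [15.6109  14.8018  12.6077  16.9566  17.3201  18.8445]
a=μᵀu=1.890412  b=𝟙ᵀu=12.531789  c=𝟙ᵀv=96.141623  D=ac−b²=24.701573
λ₁=(c·0.151−b)/D = (96.141623·0.151−12.531789)/24.701573 = 0.080383
λ₂=(a−b·0.151)/D = (1.890412−12.531789·0.151)/24.701573 = -0.000076
w* = 0.080383·u + -0.000076·v:
  w_0 = 0.080383·2.5619 + -0.000076·15.6109 = 0.2047  (Starbucks)
  w_1 = 0.080383·2.8289 + -0.000076·14.8018 = 0.2263  (Kellogg)
  w_2 = 0.080383·0.2508 + -0.000076·12.6077 = 0.0192  (Alcoa)
  w_3 = 0.080383·2.1956 + -0.000076·16.9566 = 0.1752  (Nike)
  w_4 = 0.080383·1.6462 + -0.000076·17.3201 = 0.1310  (Pfizer)
  w_5 = 0.080383·3.0484 + -0.000076·18.8445 = 0.2436  (Boeing)
Σw_i=1.0000  μᵀw=0.1510
σ²=wᵀΣw=λ₁·μ_p+λ₂ = 0.080383·0.151 + -0.000076 = 0.012061 ≈ 0.0121


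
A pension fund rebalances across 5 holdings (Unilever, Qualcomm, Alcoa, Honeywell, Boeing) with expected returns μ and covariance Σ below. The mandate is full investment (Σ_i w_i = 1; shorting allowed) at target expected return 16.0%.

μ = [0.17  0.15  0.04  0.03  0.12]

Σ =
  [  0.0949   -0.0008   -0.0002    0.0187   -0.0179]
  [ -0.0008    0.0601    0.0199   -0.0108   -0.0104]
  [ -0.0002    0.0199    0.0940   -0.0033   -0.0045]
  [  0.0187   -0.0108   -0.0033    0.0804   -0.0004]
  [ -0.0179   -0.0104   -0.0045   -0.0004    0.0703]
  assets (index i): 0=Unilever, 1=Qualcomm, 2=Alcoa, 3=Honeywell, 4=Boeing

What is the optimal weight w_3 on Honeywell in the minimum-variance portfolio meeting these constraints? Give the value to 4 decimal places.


-0.0474

x=Σ⁻¹μ = [2.2814  3.0745  -0.0800  0.2658  2.7391]
y=Σ⁻¹𝟙 = [12.1493  20.0997  7.8551  12.7382  20.8670]
a=μᵀx=1.182465  b=𝟙ᵀx=8.280728  c=𝟙ᵀy=73.709384  D=ac−b²=18.588330
λ₁=(c·0.160−b)/D = (73.709384·0.160−8.280728)/18.588330 = 0.188977
λ₂=(a−b·0.160)/D = (1.182465−8.280728·0.160)/18.588330 = -0.007663
w* = 0.188977·x + -0.007663·y:
  w_0 = 0.188977·2.2814 + -0.007663·12.1493 = 0.3380  (Unilever)
  w_1 = 0.188977·3.0745 + -0.007663·20.0997 = 0.4270  (Qualcomm)
  w_2 = 0.188977·-0.0800 + -0.007663·7.8551 = -0.0753  (Alcoa)
  w_3 = 0.188977·0.2658 + -0.007663·12.7382 = -0.0474  (Honeywell)
  w_4 = 0.188977·2.7391 + -0.007663·20.8670 = 0.3577  (Boeing)
Σw_i=1.0000  μᵀw=0.1600
σ²=wᵀΣw=λ₁·μ_p+λ₂ = 0.188977·0.160 + -0.007663 = 0.022573 ≈ 0.0226


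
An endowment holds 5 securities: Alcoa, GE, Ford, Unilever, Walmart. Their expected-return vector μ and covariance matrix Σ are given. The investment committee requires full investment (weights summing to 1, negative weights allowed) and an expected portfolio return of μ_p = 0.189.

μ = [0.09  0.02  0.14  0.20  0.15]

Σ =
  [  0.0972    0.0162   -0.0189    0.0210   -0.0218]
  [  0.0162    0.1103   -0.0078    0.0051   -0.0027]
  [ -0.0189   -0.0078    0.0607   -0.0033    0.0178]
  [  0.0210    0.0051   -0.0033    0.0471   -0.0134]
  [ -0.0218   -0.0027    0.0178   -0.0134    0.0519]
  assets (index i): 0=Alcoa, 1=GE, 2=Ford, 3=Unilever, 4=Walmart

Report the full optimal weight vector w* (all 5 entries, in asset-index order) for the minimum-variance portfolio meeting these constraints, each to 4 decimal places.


0.0272  -0.0969  0.1093  0.5826  0.3778

u=Σ⁻¹μ = [1.0810  0.0112  1.7301  5.0371  4.0520]
v=Σ⁻¹𝟙 = [12.7171  7.8313  15.1330  23.1121  25.7941]
a=μᵀu=1.954941  b=𝟙ᵀu=11.911319  c=𝟙ᵀv=84.587596  D=ac−b²=23.484190
λ₁=(c·0.189−b)/D = (84.587596·0.189−11.911319)/23.484190 = 0.173552
λ₂=(a−b·0.189)/D = (1.954941−11.911319·0.189)/23.484190 = -0.012617
w* = 0.173552·u + -0.012617·v:
  w_0 = 0.173552·1.0810 + -0.012617·12.7171 = 0.0272  (Alcoa)
  w_1 = 0.173552·0.0112 + -0.012617·7.8313 = -0.0969  (GE)
  w_2 = 0.173552·1.7301 + -0.012617·15.1330 = 0.1093  (Ford)
  w_3 = 0.173552·5.0371 + -0.012617·23.1121 = 0.5826  (Unilever)
  w_4 = 0.173552·4.0520 + -0.012617·25.7941 = 0.3778  (Walmart)
Σw_i=1.0000  μᵀw=0.1890
σ²=wᵀΣw=λ₁·μ_p+λ₂ = 0.173552·0.189 + -0.012617 = 0.020184 ≈ 0.0202


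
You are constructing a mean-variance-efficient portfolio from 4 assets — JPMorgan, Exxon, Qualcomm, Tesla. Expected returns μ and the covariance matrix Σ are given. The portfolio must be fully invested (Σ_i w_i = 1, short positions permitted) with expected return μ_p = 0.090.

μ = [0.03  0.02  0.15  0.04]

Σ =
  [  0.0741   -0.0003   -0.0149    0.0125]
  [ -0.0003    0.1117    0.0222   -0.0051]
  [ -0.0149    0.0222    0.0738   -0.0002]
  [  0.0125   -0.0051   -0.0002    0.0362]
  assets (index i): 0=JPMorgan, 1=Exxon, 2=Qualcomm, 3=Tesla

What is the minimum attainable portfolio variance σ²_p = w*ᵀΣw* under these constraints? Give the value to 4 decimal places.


p=Σ⁻¹μ = [0.7144  -0.2274  2.2474  0.8387]
q=Σ⁻¹𝟙 = [12.1743  7.3500  13.8636  24.5326]
a=μᵀp=0.387545  b=𝟙ᵀp=3.573071  c=𝟙ᵀq=57.920477  D=ac−b²=9.679928
λ₁=(c·0.090−b)/D = (57.920477·0.090−3.573071)/9.679928 = 0.169399
λ₂=(a−b·0.090)/D = (0.387545−3.573071·0.090)/9.679928 = 0.006815
w* = 0.169399·p + 0.006815·q:
  w_0 = 0.169399·0.7144 + 0.006815·12.1743 = 0.2040  (JPMorgan)
  w_1 = 0.169399·-0.2274 + 0.006815·7.3500 = 0.0116  (Exxon)
  w_2 = 0.169399·2.2474 + 0.006815·13.8636 = 0.4752  (Qualcomm)
  w_3 = 0.169399·0.8387 + 0.006815·24.5326 = 0.3093  (Tesla)
Σw_i=1.0000  μᵀw=0.0900
σ²=wᵀΣw=λ₁·μ_p+λ₂ = 0.169399·0.090 + 0.006815 = 0.022061 ≈ 0.0221

0.0221


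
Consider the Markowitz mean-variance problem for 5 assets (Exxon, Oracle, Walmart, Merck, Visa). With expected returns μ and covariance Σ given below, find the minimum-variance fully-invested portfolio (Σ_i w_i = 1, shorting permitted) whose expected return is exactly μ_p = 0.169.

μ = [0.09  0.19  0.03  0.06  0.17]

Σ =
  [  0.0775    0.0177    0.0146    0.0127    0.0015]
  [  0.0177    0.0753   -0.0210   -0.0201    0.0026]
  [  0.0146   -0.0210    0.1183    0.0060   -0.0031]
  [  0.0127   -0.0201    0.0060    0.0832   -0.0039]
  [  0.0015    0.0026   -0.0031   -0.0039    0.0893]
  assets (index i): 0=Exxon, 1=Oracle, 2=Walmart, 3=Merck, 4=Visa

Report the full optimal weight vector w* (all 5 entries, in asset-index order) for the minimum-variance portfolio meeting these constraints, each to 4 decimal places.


g=Σ⁻¹μ = [0.0372  3.0599  0.7666  1.4887  1.9056]
h=Σ⁻¹𝟙 = [3.5984  19.3260  10.9387  15.8961  11.6490]
a=μᵀg=1.021003  b=𝟙ᵀg=7.258044  c=𝟙ᵀh=61.408079  D=ac−b²=10.018635
λ₁=(c·0.169−b)/D = (61.408079·0.169−7.258044)/10.018635 = 0.311412
λ₂=(a−b·0.169)/D = (1.021003−7.258044·0.169)/10.018635 = -0.020522
w* = 0.311412·g + -0.020522·h:
  w_0 = 0.311412·0.0372 + -0.020522·3.5984 = -0.0623  (Exxon)
  w_1 = 0.311412·3.0599 + -0.020522·19.3260 = 0.5563  (Oracle)
  w_2 = 0.311412·0.7666 + -0.020522·10.9387 = 0.0142  (Walmart)
  w_3 = 0.311412·1.4887 + -0.020522·15.8961 = 0.1374  (Merck)
  w_4 = 0.311412·1.9056 + -0.020522·11.6490 = 0.3544  (Visa)
Σw_i=1.0000  μᵀw=0.1690
σ²=wᵀΣw=λ₁·μ_p+λ₂ = 0.311412·0.169 + -0.020522 = 0.032106 ≈ 0.0321

-0.0623  0.5563  0.0142  0.1374  0.3544


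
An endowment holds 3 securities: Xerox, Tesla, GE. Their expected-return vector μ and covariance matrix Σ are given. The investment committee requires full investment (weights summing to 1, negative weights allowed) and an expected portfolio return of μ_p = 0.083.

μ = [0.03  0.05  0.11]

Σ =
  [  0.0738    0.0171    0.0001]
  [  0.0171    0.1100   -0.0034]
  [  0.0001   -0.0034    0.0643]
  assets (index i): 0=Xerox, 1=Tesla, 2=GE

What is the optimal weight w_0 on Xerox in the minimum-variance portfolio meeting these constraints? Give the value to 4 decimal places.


u=Σ⁻¹μ = [0.2971  0.4620  1.7347]
v=Σ⁻¹𝟙 = [11.7304  7.7602  15.9442]
a=μᵀu=0.222829  b=𝟙ᵀu=2.493783  c=𝟙ᵀv=35.434812  D=ac−b²=1.676940
λ₁=(c·0.083−b)/D = (35.434812·0.083−2.493783)/1.676940 = 0.266739
λ₂=(a−b·0.083)/D = (0.222829−2.493783·0.083)/1.676940 = 0.009449
w* = 0.266739·u + 0.009449·v:
  w_0 = 0.266739·0.2971 + 0.009449·11.7304 = 0.1901  (Xerox)
  w_1 = 0.266739·0.4620 + 0.009449·7.7602 = 0.1966  (Tesla)
  w_2 = 0.266739·1.7347 + 0.009449·15.9442 = 0.6134  (GE)
Σw_i=1.0000  μᵀw=0.0830
σ²=wᵀΣw=λ₁·μ_p+λ₂ = 0.266739·0.083 + 0.009449 = 0.031588 ≈ 0.0316

0.1901


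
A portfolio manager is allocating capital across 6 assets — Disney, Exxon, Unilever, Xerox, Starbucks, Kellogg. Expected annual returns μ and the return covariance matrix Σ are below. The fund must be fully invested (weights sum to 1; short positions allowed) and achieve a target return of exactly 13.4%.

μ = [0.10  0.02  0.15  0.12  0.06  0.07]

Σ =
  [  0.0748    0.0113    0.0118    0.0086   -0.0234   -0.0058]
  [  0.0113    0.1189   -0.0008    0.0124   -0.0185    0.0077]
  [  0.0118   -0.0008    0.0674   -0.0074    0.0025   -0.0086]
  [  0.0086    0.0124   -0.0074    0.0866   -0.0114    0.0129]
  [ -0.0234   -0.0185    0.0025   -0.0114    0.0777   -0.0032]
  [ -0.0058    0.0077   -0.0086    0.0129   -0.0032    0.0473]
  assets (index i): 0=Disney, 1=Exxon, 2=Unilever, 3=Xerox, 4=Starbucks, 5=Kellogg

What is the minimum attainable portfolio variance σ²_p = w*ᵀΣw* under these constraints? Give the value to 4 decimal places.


g=Σ⁻¹μ = [1.3892  0.0105  2.3087  1.3599  1.3921  1.7916]
h=Σ⁻¹𝟙 = [17.4004  7.7438  15.1222  9.3453  21.8143  23.6913]
a=μᵀg=0.857556  b=𝟙ᵀg=8.251925  c=𝟙ᵀh=95.117213  D=ac−b²=13.474105
λ₁=(c·0.134−b)/D = (95.117213·0.134−8.251925)/13.474105 = 0.333512
λ₂=(a−b·0.134)/D = (0.857556−8.251925·0.134)/13.474105 = -0.018421
w* = 0.333512·g + -0.018421·h:
  w_0 = 0.333512·1.3892 + -0.018421·17.4004 = 0.1428  (Disney)
  w_1 = 0.333512·0.0105 + -0.018421·7.7438 = -0.1392  (Exxon)
  w_2 = 0.333512·2.3087 + -0.018421·15.1222 = 0.4914  (Unilever)
  w_3 = 0.333512·1.3599 + -0.018421·9.3453 = 0.2814  (Xerox)
  w_4 = 0.333512·1.3921 + -0.018421·21.8143 = 0.0624  (Starbucks)
  w_5 = 0.333512·1.7916 + -0.018421·23.6913 = 0.1611  (Kellogg)
Σw_i=1.0000  μᵀw=0.1340
σ²=wᵀΣw=λ₁·μ_p+λ₂ = 0.333512·0.134 + -0.018421 = 0.026270 ≈ 0.0263

0.0263


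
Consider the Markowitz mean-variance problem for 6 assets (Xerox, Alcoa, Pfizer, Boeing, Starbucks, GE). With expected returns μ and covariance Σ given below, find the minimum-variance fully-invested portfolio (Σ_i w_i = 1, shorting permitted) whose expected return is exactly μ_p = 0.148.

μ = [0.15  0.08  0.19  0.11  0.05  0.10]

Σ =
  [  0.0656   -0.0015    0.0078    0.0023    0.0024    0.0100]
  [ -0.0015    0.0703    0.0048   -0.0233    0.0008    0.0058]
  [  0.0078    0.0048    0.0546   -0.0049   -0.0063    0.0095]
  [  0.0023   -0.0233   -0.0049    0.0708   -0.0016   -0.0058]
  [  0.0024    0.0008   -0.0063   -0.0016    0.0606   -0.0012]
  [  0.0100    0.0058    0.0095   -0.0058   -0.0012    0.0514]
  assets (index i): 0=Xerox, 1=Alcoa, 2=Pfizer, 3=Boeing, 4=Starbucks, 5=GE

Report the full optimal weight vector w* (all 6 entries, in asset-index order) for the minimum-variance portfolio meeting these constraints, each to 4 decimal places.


0.2016  0.0978  0.4316  0.2002  0.0194  0.0495

x=Σ⁻¹μ = [1.6378  1.6335  3.2523  2.3826  1.1622  1.1374]
y=Σ⁻¹𝟙 = [9.8858  19.4565  16.7369  23.0340  18.5039  15.2742]
a=μᵀx=1.428218  b=𝟙ᵀx=11.205754  c=𝟙ᵀy=102.891258  D=ac−b²=21.382207
λ₁=(c·0.148−b)/D = (102.891258·0.148−11.205754)/21.382207 = 0.188107
λ₂=(a−b·0.148)/D = (1.428218−11.205754·0.148)/21.382207 = -0.010768
w* = 0.188107·x + -0.010768·y:
  w_0 = 0.188107·1.6378 + -0.010768·9.8858 = 0.2016  (Xerox)
  w_1 = 0.188107·1.6335 + -0.010768·19.4565 = 0.0978  (Alcoa)
  w_2 = 0.188107·3.2523 + -0.010768·16.7369 = 0.4316  (Pfizer)
  w_3 = 0.188107·2.3826 + -0.010768·23.0340 = 0.2002  (Boeing)
  w_4 = 0.188107·1.1622 + -0.010768·18.5039 = 0.0194  (Starbucks)
  w_5 = 0.188107·1.1374 + -0.010768·15.2742 = 0.0495  (GE)
Σw_i=1.0000  μᵀw=0.1480
σ²=wᵀΣw=λ₁·μ_p+λ₂ = 0.188107·0.148 + -0.010768 = 0.017072 ≈ 0.0171


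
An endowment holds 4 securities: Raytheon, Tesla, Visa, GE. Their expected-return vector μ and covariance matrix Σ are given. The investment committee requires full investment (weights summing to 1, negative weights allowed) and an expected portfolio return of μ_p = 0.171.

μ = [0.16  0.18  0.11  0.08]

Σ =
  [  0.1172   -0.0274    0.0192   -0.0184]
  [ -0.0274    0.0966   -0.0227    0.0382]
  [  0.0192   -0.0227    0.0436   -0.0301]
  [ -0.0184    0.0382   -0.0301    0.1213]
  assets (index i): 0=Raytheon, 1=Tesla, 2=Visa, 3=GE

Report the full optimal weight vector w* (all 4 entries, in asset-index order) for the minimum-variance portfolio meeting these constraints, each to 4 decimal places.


0.3233  0.5839  0.2248  -0.1320

g=Σ⁻¹μ = [1.5287  2.8491  4.0173  0.9910]
h=Σ⁻¹𝟙 = [8.3567  16.0236  37.0237  13.6527]
a=μᵀg=1.278617  b=𝟙ᵀg=9.386136  c=𝟙ᵀh=75.056682  D=ac−b²=7.869185
λ₁=(c·0.171−b)/D = (75.056682·0.171−9.386136)/7.869185 = 0.438236
λ₂=(a−b·0.171)/D = (1.278617−9.386136·0.171)/7.869185 = -0.041480
w* = 0.438236·g + -0.041480·h:
  w_0 = 0.438236·1.5287 + -0.041480·8.3567 = 0.3233  (Raytheon)
  w_1 = 0.438236·2.8491 + -0.041480·16.0236 = 0.5839  (Tesla)
  w_2 = 0.438236·4.0173 + -0.041480·37.0237 = 0.2248  (Visa)
  w_3 = 0.438236·0.9910 + -0.041480·13.6527 = -0.1320  (GE)
Σw_i=1.0000  μᵀw=0.1710
σ²=wᵀΣw=λ₁·μ_p+λ₂ = 0.438236·0.171 + -0.041480 = 0.033458 ≈ 0.0335


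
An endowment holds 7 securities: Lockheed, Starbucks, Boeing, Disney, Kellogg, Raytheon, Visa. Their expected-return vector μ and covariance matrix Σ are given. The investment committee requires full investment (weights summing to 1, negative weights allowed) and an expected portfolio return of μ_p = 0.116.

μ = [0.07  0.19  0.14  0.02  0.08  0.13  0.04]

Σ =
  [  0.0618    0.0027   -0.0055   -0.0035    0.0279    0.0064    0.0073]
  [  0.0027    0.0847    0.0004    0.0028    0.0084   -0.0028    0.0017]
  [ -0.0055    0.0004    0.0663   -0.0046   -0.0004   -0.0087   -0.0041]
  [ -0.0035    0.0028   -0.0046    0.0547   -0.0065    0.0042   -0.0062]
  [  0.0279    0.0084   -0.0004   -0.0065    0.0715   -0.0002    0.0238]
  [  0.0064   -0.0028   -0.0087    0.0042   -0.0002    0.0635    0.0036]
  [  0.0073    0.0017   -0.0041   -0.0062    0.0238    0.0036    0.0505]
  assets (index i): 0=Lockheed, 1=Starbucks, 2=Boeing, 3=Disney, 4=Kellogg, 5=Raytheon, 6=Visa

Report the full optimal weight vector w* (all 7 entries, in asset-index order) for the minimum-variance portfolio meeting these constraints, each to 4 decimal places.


u=Σ⁻¹μ = [0.7802  2.2149  2.5358  0.4431  0.4546  2.3585  0.4826]
v=Σ⁻¹𝟙 = [13.5163  10.3529  20.8547  21.7713  3.2209  15.1774  19.2658]
a=μᵀu=1.201593  b=𝟙ᵀu=9.269659  c=𝟙ᵀv=104.159377  D=ac−b²=39.230609
λ₁=(c·0.116−b)/D = (104.159377·0.116−9.269659)/39.230609 = 0.071700
λ₂=(a−b·0.116)/D = (1.201593−9.269659·0.116)/39.230609 = 0.003220
w* = 0.071700·u + 0.003220·v:
  w_0 = 0.071700·0.7802 + 0.003220·13.5163 = 0.0995  (Lockheed)
  w_1 = 0.071700·2.2149 + 0.003220·10.3529 = 0.1921  (Starbucks)
  w_2 = 0.071700·2.5358 + 0.003220·20.8547 = 0.2490  (Boeing)
  w_3 = 0.071700·0.4431 + 0.003220·21.7713 = 0.1019  (Disney)
  w_4 = 0.071700·0.4546 + 0.003220·3.2209 = 0.0430  (Kellogg)
  w_5 = 0.071700·2.3585 + 0.003220·15.1774 = 0.2180  (Raytheon)
  w_6 = 0.071700·0.4826 + 0.003220·19.2658 = 0.0966  (Visa)
Σw_i=1.0000  μᵀw=0.1160
σ²=wᵀΣw=λ₁·μ_p+λ₂ = 0.071700·0.116 + 0.003220 = 0.011537 ≈ 0.0115

0.0995  0.1921  0.2490  0.1019  0.0430  0.2180  0.0966


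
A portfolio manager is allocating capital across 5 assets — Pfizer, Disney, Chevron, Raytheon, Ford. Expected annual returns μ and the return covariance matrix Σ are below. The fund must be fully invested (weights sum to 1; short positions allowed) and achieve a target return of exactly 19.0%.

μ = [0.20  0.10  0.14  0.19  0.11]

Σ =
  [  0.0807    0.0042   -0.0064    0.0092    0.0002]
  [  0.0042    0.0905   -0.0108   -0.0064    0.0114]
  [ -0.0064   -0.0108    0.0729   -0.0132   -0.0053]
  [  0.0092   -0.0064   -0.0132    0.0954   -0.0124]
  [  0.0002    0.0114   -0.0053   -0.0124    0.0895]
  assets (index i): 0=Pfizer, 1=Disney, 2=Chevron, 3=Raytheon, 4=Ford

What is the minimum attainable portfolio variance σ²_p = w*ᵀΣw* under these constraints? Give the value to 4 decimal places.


x=Σ⁻¹μ = [2.3545  1.3157  2.8805  2.4550  1.5669]
y=Σ⁻¹𝟙 = [11.6469  12.3368  20.1484  14.6378  12.7969]
a=μᵀx=1.644565  b=𝟙ᵀx=10.572695  c=𝟙ᵀy=71.566930  D=ac−b²=5.914620
λ₁=(c·0.190−b)/D = (71.566930·0.190−10.572695)/5.914620 = 0.511448
λ₂=(a−b·0.190)/D = (1.644565−10.572695·0.190)/5.914620 = -0.061584
w* = 0.511448·x + -0.061584·y:
  w_0 = 0.511448·2.3545 + -0.061584·11.6469 = 0.4869  (Pfizer)
  w_1 = 0.511448·1.3157 + -0.061584·12.3368 = -0.0868  (Disney)
  w_2 = 0.511448·2.8805 + -0.061584·20.1484 = 0.2324  (Chevron)
  w_3 = 0.511448·2.4550 + -0.061584·14.6378 = 0.3542  (Raytheon)
  w_4 = 0.511448·1.5669 + -0.061584·12.7969 = 0.0133  (Ford)
Σw_i=1.0000  μᵀw=0.1900
σ²=wᵀΣw=λ₁·μ_p+λ₂ = 0.511448·0.190 + -0.061584 = 0.035591 ≈ 0.0356

0.0356


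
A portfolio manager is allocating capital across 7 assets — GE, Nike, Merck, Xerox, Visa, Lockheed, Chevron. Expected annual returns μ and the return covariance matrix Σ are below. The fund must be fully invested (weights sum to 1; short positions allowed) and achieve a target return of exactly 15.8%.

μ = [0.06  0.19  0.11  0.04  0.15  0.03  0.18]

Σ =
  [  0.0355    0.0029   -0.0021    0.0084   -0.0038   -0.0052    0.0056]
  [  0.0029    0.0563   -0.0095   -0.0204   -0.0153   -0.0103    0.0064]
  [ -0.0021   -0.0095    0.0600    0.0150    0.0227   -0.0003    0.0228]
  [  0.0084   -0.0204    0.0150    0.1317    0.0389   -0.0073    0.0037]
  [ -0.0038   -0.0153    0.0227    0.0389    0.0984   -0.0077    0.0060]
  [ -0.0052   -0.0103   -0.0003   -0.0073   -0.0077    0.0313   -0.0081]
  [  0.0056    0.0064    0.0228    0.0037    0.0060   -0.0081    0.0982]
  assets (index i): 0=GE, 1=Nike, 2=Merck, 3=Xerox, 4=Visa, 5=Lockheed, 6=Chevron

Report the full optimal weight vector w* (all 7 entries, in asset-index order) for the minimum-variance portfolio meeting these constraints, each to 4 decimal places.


0.0080  0.4540  0.0864  -0.0206  0.2137  0.1067  0.1517

x=Σ⁻¹μ = [1.8831  4.7315  1.2958  0.3137  2.1265  3.7697  1.2856]
y=Σ⁻¹𝟙 = [33.0404  34.7468  13.7322  7.9405  14.5378  56.0581  6.2827]
a=μᵀx=1.830519  b=𝟙ᵀx=15.405786  c=𝟙ᵀy=166.338601  D=ac−b²=67.147713
λ₁=(c·0.158−b)/D = (166.338601·0.158−15.405786)/67.147713 = 0.161967
λ₂=(a−b·0.158)/D = (1.830519−15.405786·0.158)/67.147713 = -0.008989
w* = 0.161967·x + -0.008989·y:
  w_0 = 0.161967·1.8831 + -0.008989·33.0404 = 0.0080  (GE)
  w_1 = 0.161967·4.7315 + -0.008989·34.7468 = 0.4540  (Nike)
  w_2 = 0.161967·1.2958 + -0.008989·13.7322 = 0.0864  (Merck)
  w_3 = 0.161967·0.3137 + -0.008989·7.9405 = -0.0206  (Xerox)
  w_4 = 0.161967·2.1265 + -0.008989·14.5378 = 0.2137  (Visa)
  w_5 = 0.161967·3.7697 + -0.008989·56.0581 = 0.1067  (Lockheed)
  w_6 = 0.161967·1.2856 + -0.008989·6.2827 = 0.1517  (Chevron)
Σw_i=1.0000  μᵀw=0.1580
σ²=wᵀΣw=λ₁·μ_p+λ₂ = 0.161967·0.158 + -0.008989 = 0.016602 ≈ 0.0166


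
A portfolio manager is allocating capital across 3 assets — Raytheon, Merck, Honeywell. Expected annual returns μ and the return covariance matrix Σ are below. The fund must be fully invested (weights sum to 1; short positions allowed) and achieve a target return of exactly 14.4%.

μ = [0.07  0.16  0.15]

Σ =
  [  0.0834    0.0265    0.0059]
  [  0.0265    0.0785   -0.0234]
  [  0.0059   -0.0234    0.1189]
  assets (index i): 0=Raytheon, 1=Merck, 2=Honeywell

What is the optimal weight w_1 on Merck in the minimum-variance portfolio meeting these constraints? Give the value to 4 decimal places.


0.4947

p=Σ⁻¹μ = [-0.1153  2.6079  1.7805]
q=Σ⁻¹𝟙 = [6.9053  13.6112  10.7465]
a=μᵀp=0.676272  b=𝟙ᵀp=4.273138  c=𝟙ᵀq=31.262978  D=ac−b²=2.882562
λ₁=(c·0.144−b)/D = (31.262978·0.144−4.273138)/2.882562 = 0.079350
λ₂=(a−b·0.144)/D = (0.676272−4.273138·0.144)/2.882562 = 0.021141
w* = 0.079350·p + 0.021141·q:
  w_0 = 0.079350·-0.1153 + 0.021141·6.9053 = 0.1368  (Raytheon)
  w_1 = 0.079350·2.6079 + 0.021141·13.6112 = 0.4947  (Merck)
  w_2 = 0.079350·1.7805 + 0.021141·10.7465 = 0.3685  (Honeywell)
Σw_i=1.0000  μᵀw=0.1440
σ²=wᵀΣw=λ₁·μ_p+λ₂ = 0.079350·0.144 + 0.021141 = 0.032567 ≈ 0.0326


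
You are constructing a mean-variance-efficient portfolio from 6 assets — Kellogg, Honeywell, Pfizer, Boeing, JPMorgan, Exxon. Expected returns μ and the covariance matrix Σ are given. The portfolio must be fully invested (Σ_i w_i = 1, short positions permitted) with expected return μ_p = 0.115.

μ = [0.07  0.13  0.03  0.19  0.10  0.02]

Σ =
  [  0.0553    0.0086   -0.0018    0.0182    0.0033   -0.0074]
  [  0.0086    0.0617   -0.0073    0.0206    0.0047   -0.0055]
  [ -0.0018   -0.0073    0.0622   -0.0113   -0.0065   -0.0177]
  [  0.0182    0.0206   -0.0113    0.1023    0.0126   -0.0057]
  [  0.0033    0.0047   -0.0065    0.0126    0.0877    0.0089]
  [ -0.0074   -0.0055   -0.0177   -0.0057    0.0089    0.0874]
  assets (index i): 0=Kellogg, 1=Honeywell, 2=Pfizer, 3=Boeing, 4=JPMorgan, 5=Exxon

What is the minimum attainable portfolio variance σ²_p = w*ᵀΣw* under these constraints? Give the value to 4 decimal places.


0.0200

p=Σ⁻¹μ = [0.5942  1.6683  1.2367  1.4846  0.8413  0.6457]
q=Σ⁻¹𝟙 = [16.2792  15.7951  25.7977  6.4668  9.0450  18.5391]
a=μᵀp=0.674690  b=𝟙ᵀp=6.470826  c=𝟙ᵀq=91.923032  D=ac−b²=20.147962
λ₁=(c·0.115−b)/D = (91.923032·0.115−6.470826)/20.147962 = 0.203511
λ₂=(a−b·0.115)/D = (0.674690−6.470826·0.115)/20.147962 = -0.003447
w* = 0.203511·p + -0.003447·q:
  w_0 = 0.203511·0.5942 + -0.003447·16.2792 = 0.0648  (Kellogg)
  w_1 = 0.203511·1.6683 + -0.003447·15.7951 = 0.2851  (Honeywell)
  w_2 = 0.203511·1.2367 + -0.003447·25.7977 = 0.1627  (Pfizer)
  w_3 = 0.203511·1.4846 + -0.003447·6.4668 = 0.2798  (Boeing)
  w_4 = 0.203511·0.8413 + -0.003447·9.0450 = 0.1400  (JPMorgan)
  w_5 = 0.203511·0.6457 + -0.003447·18.5391 = 0.0675  (Exxon)
Σw_i=1.0000  μᵀw=0.1150
σ²=wᵀΣw=λ₁·μ_p+λ₂ = 0.203511·0.115 + -0.003447 = 0.019956 ≈ 0.0200


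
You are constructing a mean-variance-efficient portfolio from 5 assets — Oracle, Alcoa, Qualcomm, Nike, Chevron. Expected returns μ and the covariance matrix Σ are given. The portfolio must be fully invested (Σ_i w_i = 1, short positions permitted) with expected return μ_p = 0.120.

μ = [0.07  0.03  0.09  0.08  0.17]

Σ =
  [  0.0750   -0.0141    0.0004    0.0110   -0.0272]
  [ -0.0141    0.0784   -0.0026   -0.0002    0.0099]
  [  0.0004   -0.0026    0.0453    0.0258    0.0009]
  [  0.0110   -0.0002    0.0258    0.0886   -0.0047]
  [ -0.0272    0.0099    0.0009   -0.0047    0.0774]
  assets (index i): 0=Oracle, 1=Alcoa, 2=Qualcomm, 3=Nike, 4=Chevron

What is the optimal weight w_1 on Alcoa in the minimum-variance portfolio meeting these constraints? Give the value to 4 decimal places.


x=Σ⁻¹μ = [1.9934  0.4424  1.7726  0.2908  2.8374]
y=Σ⁻¹𝟙 = [22.3573  15.0804  20.3001  3.6327  18.8324]
a=μᵀx=0.817959  b=𝟙ᵀx=7.336545  c=𝟙ᵀy=80.202797  D=ac−b²=11.777685
λ₁=(c·0.120−b)/D = (80.202797·0.120−7.336545)/11.777685 = 0.194248
λ₂=(a−b·0.120)/D = (0.817959−7.336545·0.120)/11.777685 = -0.005300
w* = 0.194248·x + -0.005300·y:
  w_0 = 0.194248·1.9934 + -0.005300·22.3573 = 0.2687  (Oracle)
  w_1 = 0.194248·0.4424 + -0.005300·15.0804 = 0.0060  (Alcoa)
  w_2 = 0.194248·1.7726 + -0.005300·20.3001 = 0.2367  (Qualcomm)
  w_3 = 0.194248·0.2908 + -0.005300·3.6327 = 0.0372  (Nike)
  w_4 = 0.194248·2.8374 + -0.005300·18.8324 = 0.4513  (Chevron)
Σw_i=1.0000  μᵀw=0.1200
σ²=wᵀΣw=λ₁·μ_p+λ₂ = 0.194248·0.120 + -0.005300 = 0.018009 ≈ 0.0180

0.0060


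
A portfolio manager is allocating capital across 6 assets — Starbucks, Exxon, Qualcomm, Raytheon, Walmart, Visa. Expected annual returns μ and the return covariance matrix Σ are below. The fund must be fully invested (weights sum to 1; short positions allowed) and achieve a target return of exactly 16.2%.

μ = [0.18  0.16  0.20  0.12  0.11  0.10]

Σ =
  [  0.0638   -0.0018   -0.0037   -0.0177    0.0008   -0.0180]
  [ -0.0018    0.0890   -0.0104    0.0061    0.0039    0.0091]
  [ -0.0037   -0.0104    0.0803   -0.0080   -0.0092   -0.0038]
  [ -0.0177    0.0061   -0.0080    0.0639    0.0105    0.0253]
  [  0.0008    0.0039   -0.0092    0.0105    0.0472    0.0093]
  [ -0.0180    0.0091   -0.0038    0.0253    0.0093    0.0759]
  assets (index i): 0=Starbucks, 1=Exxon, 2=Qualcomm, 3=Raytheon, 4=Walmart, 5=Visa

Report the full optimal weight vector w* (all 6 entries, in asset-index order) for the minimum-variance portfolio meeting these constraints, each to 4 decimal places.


p=Σ⁻¹μ = [4.0612  1.9085  3.4547  2.4661  2.0007  1.1576]
q=Σ⁻¹𝟙 = [24.5567  10.9437  19.2056  16.5550  17.7686  10.9529]
a=μᵀp=2.359075  b=𝟙ᵀp=15.048740  c=𝟙ᵀq=99.982411  D=ac−b²=9.401408
λ₁=(c·0.162−b)/D = (99.982411·0.162−15.048740)/9.401408 = 0.122153
λ₂=(a−b·0.162)/D = (2.359075−15.048740·0.162)/9.401408 = -0.008384
w* = 0.122153·p + -0.008384·q:
  w_0 = 0.122153·4.0612 + -0.008384·24.5567 = 0.2902  (Starbucks)
  w_1 = 0.122153·1.9085 + -0.008384·10.9437 = 0.1414  (Exxon)
  w_2 = 0.122153·3.4547 + -0.008384·19.2056 = 0.2610  (Qualcomm)
  w_3 = 0.122153·2.4661 + -0.008384·16.5550 = 0.1624  (Raytheon)
  w_4 = 0.122153·2.0007 + -0.008384·17.7686 = 0.0954  (Walmart)
  w_5 = 0.122153·1.1576 + -0.008384·10.9529 = 0.0496  (Visa)
Σw_i=1.0000  μᵀw=0.1620
σ²=wᵀΣw=λ₁·μ_p+λ₂ = 0.122153·0.162 + -0.008384 = 0.011405 ≈ 0.0114

0.2902  0.1414  0.2610  0.1624  0.0954  0.0496
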